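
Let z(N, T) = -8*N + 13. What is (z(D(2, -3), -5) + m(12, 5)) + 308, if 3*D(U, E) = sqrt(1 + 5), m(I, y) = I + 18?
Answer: 351 - 8*sqrt(6)/3 ≈ 344.47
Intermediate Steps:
m(I, y) = 18 + I
D(U, E) = sqrt(6)/3 (D(U, E) = sqrt(1 + 5)/3 = sqrt(6)/3)
z(N, T) = 13 - 8*N
(z(D(2, -3), -5) + m(12, 5)) + 308 = ((13 - 8*sqrt(6)/3) + (18 + 12)) + 308 = ((13 - 8*sqrt(6)/3) + 30) + 308 = (43 - 8*sqrt(6)/3) + 308 = 351 - 8*sqrt(6)/3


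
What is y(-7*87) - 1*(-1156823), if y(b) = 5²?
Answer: 1156848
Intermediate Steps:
y(b) = 25
y(-7*87) - 1*(-1156823) = 25 - 1*(-1156823) = 25 + 1156823 = 1156848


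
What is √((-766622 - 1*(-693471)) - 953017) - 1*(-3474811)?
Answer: 3474811 + 26*I*√1518 ≈ 3.4748e+6 + 1013.0*I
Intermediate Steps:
√((-766622 - 1*(-693471)) - 953017) - 1*(-3474811) = √((-766622 + 693471) - 953017) + 3474811 = √(-73151 - 953017) + 3474811 = √(-1026168) + 3474811 = 26*I*√1518 + 3474811 = 3474811 + 26*I*√1518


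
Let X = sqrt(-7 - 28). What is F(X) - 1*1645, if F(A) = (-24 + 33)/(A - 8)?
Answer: -18103/11 - I*sqrt(35)/11 ≈ -1645.7 - 0.53783*I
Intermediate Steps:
X = I*sqrt(35) (X = sqrt(-35) = I*sqrt(35) ≈ 5.9161*I)
F(A) = 9/(-8 + A)
F(X) - 1*1645 = 9/(-8 + I*sqrt(35)) - 1*1645 = 9/(-8 + I*sqrt(35)) - 1645 = -1645 + 9/(-8 + I*sqrt(35))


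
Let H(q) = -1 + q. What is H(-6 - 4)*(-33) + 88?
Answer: 451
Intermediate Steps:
H(-6 - 4)*(-33) + 88 = (-1 + (-6 - 4))*(-33) + 88 = (-1 - 10)*(-33) + 88 = -11*(-33) + 88 = 363 + 88 = 451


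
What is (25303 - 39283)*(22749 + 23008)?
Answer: -639682860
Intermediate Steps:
(25303 - 39283)*(22749 + 23008) = -13980*45757 = -639682860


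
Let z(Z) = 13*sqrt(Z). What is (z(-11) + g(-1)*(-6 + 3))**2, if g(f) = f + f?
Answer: -1823 + 156*I*sqrt(11) ≈ -1823.0 + 517.39*I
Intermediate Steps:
g(f) = 2*f
(z(-11) + g(-1)*(-6 + 3))**2 = (13*sqrt(-11) + (2*(-1))*(-6 + 3))**2 = (13*(I*sqrt(11)) - 2*(-3))**2 = (13*I*sqrt(11) + 6)**2 = (6 + 13*I*sqrt(11))**2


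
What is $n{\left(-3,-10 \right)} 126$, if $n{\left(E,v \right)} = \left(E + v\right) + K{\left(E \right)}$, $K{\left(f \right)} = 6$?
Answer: $-882$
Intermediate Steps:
$n{\left(E,v \right)} = 6 + E + v$ ($n{\left(E,v \right)} = \left(E + v\right) + 6 = 6 + E + v$)
$n{\left(-3,-10 \right)} 126 = \left(6 - 3 - 10\right) 126 = \left(-7\right) 126 = -882$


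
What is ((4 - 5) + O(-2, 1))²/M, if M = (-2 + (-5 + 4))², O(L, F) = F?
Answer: 0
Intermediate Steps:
M = 9 (M = (-2 - 1)² = (-3)² = 9)
((4 - 5) + O(-2, 1))²/M = ((4 - 5) + 1)²/9 = (-1 + 1)²*(⅑) = 0²*(⅑) = 0*(⅑) = 0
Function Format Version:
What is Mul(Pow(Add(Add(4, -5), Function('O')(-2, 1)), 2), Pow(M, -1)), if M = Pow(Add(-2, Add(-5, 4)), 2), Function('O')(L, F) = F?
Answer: 0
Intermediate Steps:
M = 9 (M = Pow(Add(-2, -1), 2) = Pow(-3, 2) = 9)
Mul(Pow(Add(Add(4, -5), Function('O')(-2, 1)), 2), Pow(M, -1)) = Mul(Pow(Add(Add(4, -5), 1), 2), Pow(9, -1)) = Mul(Pow(Add(-1, 1), 2), Rational(1, 9)) = Mul(Pow(0, 2), Rational(1, 9)) = Mul(0, Rational(1, 9)) = 0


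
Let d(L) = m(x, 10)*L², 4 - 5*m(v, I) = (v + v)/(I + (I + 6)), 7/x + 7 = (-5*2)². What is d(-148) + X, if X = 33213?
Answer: 306547001/6045 ≈ 50711.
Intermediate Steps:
x = 7/93 (x = 7/(-7 + (-5*2)²) = 7/(-7 + (-10)²) = 7/(-7 + 100) = 7/93 ≈ 0.075269)
m(v, I) = ⅘ - 2*v/(5*(6 + 2*I)) (m(v, I) = ⅘ - (v + v)/(5*(I + (I + 6))) = ⅘ - 2*v/(5*(I + (6 + I))) = ⅘ - 2*v/(5*(6 + 2*I)))
d(L) = 4829*L²/6045 (d(L) = ((12 - 1*7/93 + 4*10)/(5*(3 + 10)))*L² = ((⅕)*(12 - 7/93 + 40)/13)*L² = ((⅕)*(1/13)*(4829/93))*L² = 4829*L²/6045)
d(-148) + X = (4829/6045)*(-148)² + 33213 = (4829/6045)*21904 + 33213 = 105774416/6045 + 33213 = 306547001/6045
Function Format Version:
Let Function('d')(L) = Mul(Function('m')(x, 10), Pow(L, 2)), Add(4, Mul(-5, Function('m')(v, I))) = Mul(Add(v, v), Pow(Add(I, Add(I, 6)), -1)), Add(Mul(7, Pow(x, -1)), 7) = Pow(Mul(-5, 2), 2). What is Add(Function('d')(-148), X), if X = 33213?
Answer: Rational(306547001, 6045) ≈ 50711.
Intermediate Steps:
x = Rational(7, 93) (x = Mul(7, Pow(Add(-7, Pow(Mul(-5, 2), 2)), -1)) = Mul(7, Pow(Add(-7, Pow(-10, 2)), -1)) = Mul(7, Pow(Add(-7, 100), -1)) = Mul(7, Pow(93, -1)) = Mul(7, Rational(1, 93)) = Rational(7, 93) ≈ 0.075269)
Function('m')(v, I) = Add(Rational(4, 5), Mul(Rational(-2, 5), v, Pow(Add(6, Mul(2, I)), -1))) (Function('m')(v, I) = Add(Rational(4, 5), Mul(Rational(-1, 5), Mul(Add(v, v), Pow(Add(I, Add(I, 6)), -1)))) = Add(Rational(4, 5), Mul(Rational(-1, 5), Mul(Mul(2, v), Pow(Add(I, Add(6, I)), -1)))) = Add(Rational(4, 5), Mul(Rational(-1, 5), Mul(Mul(2, v), Pow(Add(6, Mul(2, I)), -1)))) = Add(Rational(4, 5), Mul(Rational(-1, 5), Mul(2, v, Pow(Add(6, Mul(2, I)), -1)))) = Add(Rational(4, 5), Mul(Rational(-2, 5), v, Pow(Add(6, Mul(2, I)), -1))))
Function('d')(L) = Mul(Rational(4829, 6045), Pow(L, 2)) (Function('d')(L) = Mul(Mul(Rational(1, 5), Pow(Add(3, 10), -1), Add(12, Mul(-1, Rational(7, 93)), Mul(4, 10))), Pow(L, 2)) = Mul(Mul(Rational(1, 5), Pow(13, -1), Add(12, Rational(-7, 93), 40)), Pow(L, 2)) = Mul(Mul(Rational(1, 5), Rational(1, 13), Rational(4829, 93)), Pow(L, 2)) = Mul(Rational(4829, 6045), Pow(L, 2)))
Add(Function('d')(-148), X) = Add(Mul(Rational(4829, 6045), Pow(-148, 2)), 33213) = Add(Mul(Rational(4829, 6045), 21904), 33213) = Add(Rational(105774416, 6045), 33213) = Rational(306547001, 6045)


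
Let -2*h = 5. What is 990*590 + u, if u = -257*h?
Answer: 1169485/2 ≈ 5.8474e+5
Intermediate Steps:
h = -5/2 (h = -½*5 = -5/2 ≈ -2.5000)
u = 1285/2 (u = -257*(-5/2) = 1285/2 ≈ 642.50)
990*590 + u = 990*590 + 1285/2 = 584100 + 1285/2 = 1169485/2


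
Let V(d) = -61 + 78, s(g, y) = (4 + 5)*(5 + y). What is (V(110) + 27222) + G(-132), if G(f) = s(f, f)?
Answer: 26096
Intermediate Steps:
s(g, y) = 45 + 9*y (s(g, y) = 9*(5 + y) = 45 + 9*y)
G(f) = 45 + 9*f
V(d) = 17
(V(110) + 27222) + G(-132) = (17 + 27222) + (45 + 9*(-132)) = 27239 + (45 - 1188) = 27239 - 1143 = 26096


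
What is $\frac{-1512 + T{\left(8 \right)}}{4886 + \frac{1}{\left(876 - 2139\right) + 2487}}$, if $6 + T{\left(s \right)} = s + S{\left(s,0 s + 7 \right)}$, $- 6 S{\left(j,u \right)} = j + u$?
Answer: $- \frac{370260}{1196093} \approx -0.30956$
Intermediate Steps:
$S{\left(j,u \right)} = - \frac{j}{6} - \frac{u}{6}$ ($S{\left(j,u \right)} = - \frac{j + u}{6} = - \frac{j}{6} - \frac{u}{6}$)
$T{\left(s \right)} = - \frac{43}{6} + \frac{5 s}{6}$ ($T{\left(s \right)} = -6 + \left(s - \left(\frac{s}{6} + \frac{0 s + 7}{6}\right)\right) = -6 + \left(s - \left(\frac{s}{6} + \frac{0 + 7}{6}\right)\right) = -6 + \left(s - \left(\frac{7}{6} + \frac{s}{6}\right)\right) = -6 + \left(- \frac{7}{6} + \frac{5 s}{6}\right) = - \frac{43}{6} + \frac{5 s}{6}$)
$\frac{-1512 + T{\left(8 \right)}}{4886 + \frac{1}{\left(876 - 2139\right) + 2487}} = \frac{-1512 + \left(- \frac{43}{6} + \frac{5}{6} \cdot 8\right)}{4886 + \frac{1}{\left(876 - 2139\right) + 2487}} = \frac{-1512 + \left(- \frac{43}{6} + \frac{20}{3}\right)}{4886 + \frac{1}{\left(876 - 2139\right) + 2487}} = \frac{-1512 - \frac{1}{2}}{4886 + \frac{1}{-1263 + 2487}} = - \frac{3025}{2 \left(4886 + \frac{1}{1224}\right)} = - \frac{3025}{2 \cdot \frac{5980465}{1224}} = \left(- \frac{3025}{2}\right) \frac{1224}{5980465} = - \frac{370260}{1196093}$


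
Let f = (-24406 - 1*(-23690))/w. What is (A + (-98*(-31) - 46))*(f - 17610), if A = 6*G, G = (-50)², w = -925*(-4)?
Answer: -293079406568/925 ≈ -3.1684e+8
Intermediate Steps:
w = 3700
G = 2500
f = -179/925 (f = (-24406 - 1*(-23690))/3700 = (-24406 + 23690)*(1/3700) = -716*1/3700 = -179/925 ≈ -0.19351)
A = 15000 (A = 6*2500 = 15000)
(A + (-98*(-31) - 46))*(f - 17610) = (15000 + (-98*(-31) - 46))*(-179/925 - 17610) = (15000 + (3038 - 46))*(-16289429/925) = (15000 + 2992)*(-16289429/925) = 17992*(-16289429/925) = -293079406568/925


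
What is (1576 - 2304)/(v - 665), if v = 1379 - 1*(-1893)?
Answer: -728/2607 ≈ -0.27925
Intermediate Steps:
v = 3272 (v = 1379 + 1893 = 3272)
(1576 - 2304)/(v - 665) = (1576 - 2304)/(3272 - 665) = -728/2607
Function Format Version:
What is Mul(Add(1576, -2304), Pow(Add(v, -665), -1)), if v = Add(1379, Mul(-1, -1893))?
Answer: Rational(-728, 2607) ≈ -0.27925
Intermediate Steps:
v = 3272 (v = Add(1379, 1893) = 3272)
Mul(Add(1576, -2304), Pow(Add(v, -665), -1)) = Mul(Add(1576, -2304), Pow(Add(3272, -665), -1)) = Mul(-728, Pow(2607, -1)) = Mul(-728, Rational(1, 2607)) = Rational(-728, 2607)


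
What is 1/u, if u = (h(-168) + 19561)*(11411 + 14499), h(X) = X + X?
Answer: 1/498119750 ≈ 2.0075e-9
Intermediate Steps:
h(X) = 2*X
u = 498119750 (u = (2*(-168) + 19561)*(11411 + 14499) = (-336 + 19561)*25910 = 19225*25910 = 498119750)
1/u = 1/498119750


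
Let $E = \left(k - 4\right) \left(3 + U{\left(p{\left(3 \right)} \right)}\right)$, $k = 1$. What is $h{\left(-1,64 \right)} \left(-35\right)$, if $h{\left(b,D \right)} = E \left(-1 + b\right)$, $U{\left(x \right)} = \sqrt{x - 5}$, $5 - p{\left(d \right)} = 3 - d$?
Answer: $-630$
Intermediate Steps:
$p{\left(d \right)} = 2 + d$ ($p{\left(d \right)} = 5 - \left(3 - d\right) = 5 + \left(-3 + d\right) = 2 + d$)
$U{\left(x \right)} = \sqrt{-5 + x}$
$E = -9$ ($E = \left(1 - 4\right) \left(3 + \sqrt{-5 + \left(2 + 3\right)}\right) = - 3 \left(3 + \sqrt{-5 + 5}\right) = - 3 \left(3 + \sqrt{0}\right) = - 3 \left(3 + 0\right) = \left(-3\right) 3 = -9$)
$h{\left(b,D \right)} = 9 - 9 b$ ($h{\left(b,D \right)} = - 9 \left(-1 + b\right) = 9 - 9 b$)
$h{\left(-1,64 \right)} \left(-35\right) = \left(9 - -9\right) \left(-35\right) = \left(9 + 9\right) \left(-35\right) = 18 \left(-35\right) = -630$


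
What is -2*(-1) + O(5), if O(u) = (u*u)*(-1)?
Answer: -23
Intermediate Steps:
O(u) = -u² (O(u) = u²*(-1) = -u²)
-2*(-1) + O(5) = -2*(-1) - 1*5² = 2 - 1*25 = 2 - 25 = -23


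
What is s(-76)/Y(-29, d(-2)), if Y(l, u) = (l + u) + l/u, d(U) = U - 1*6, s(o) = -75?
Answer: 200/89 ≈ 2.2472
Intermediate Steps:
d(U) = -6 + U (d(U) = U - 6 = -6 + U)
Y(l, u) = l + u + l/u
s(-76)/Y(-29, d(-2)) = -75/(-29 + (-6 - 2) - 29/(-6 - 2)) = -75/(-29 - 8 - 29/(-8)) = -75/(-29 - 8 - 29*(-1/8)) = -75/(-29 - 8 + 29/8) = -75/(-267/8) = -75*(-8/267) = 200/89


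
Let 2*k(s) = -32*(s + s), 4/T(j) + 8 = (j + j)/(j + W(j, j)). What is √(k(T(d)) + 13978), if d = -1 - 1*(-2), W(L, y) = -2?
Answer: √349770/5 ≈ 118.28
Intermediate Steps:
d = 1 (d = -1 + 2 = 1)
T(j) = 4/(-8 + 2*j/(-2 + j)) (T(j) = 4/(-8 + (j + j)/(j - 2)) = 4/(-8 + (2*j)/(-2 + j)) = 4/(-8 + 2*j/(-2 + j)))
k(s) = -32*s (k(s) = (-32*(s + s))/2 = (-64*s)/2 = -32*s)
√(k(T(d)) + 13978) = √(-64*(2 - 1*1)/(-8 + 3*1) + 13978) = √(-64*(2 - 1)/(-8 + 3) + 13978) = √(-64/(-5) + 13978) = √(-64*(-1)/5 + 13978) = √(-32*(-⅖) + 13978) = √(64/5 + 13978) = √(69954/5) = √349770/5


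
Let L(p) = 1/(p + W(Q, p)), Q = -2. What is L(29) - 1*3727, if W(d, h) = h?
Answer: -216165/58 ≈ -3727.0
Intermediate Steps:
L(p) = 1/(2*p) (L(p) = 1/(p + p) = 1/(2*p))
L(29) - 1*3727 = (½)/29 - 1*3727 = (½)*(1/29) - 3727 = 1/58 - 3727 = -216165/58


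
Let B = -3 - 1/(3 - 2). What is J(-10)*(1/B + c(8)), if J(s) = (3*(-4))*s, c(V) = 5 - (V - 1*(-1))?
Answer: -510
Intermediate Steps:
c(V) = 4 - V (c(V) = 5 - (V + 1) = 5 - (1 + V) = 5 + (-1 - V) = 4 - V)
B = -4 (B = -3 - 1/1 = -3 + 1*(-1) = -3 - 1 = -4)
J(s) = -12*s
J(-10)*(1/B + c(8)) = (-12*(-10))*(1/(-4) + (4 - 1*8)) = 120*(-¼ + (4 - 8)) = 120*(-¼ - 4) = 120*(-17/4) = -510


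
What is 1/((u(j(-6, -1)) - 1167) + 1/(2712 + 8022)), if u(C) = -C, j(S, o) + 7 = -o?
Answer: -10734/12462173 ≈ -0.00086133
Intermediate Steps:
j(S, o) = -7 - o
1/((u(j(-6, -1)) - 1167) + 1/(2712 + 8022)) = 1/((-(-7 - 1*(-1)) - 1167) + 1/(2712 + 8022)) = 1/((-(-7 + 1) - 1167) + 1/10734) = 1/((-1*(-6) - 1167) + 1/10734) = 1/((6 - 1167) + 1/10734) = 1/(-1161 + 1/10734) = 1/(-12462173/10734) = -10734/12462173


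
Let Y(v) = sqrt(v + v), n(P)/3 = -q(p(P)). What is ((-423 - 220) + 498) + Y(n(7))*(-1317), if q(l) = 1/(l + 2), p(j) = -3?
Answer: -145 - 1317*sqrt(6) ≈ -3371.0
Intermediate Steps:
q(l) = 1/(2 + l)
n(P) = 3 (n(P) = 3*(-1/(2 - 3)) = 3*(-1/(-1)) = 3*(-1*(-1)) = 3*1 = 3)
Y(v) = sqrt(2)*sqrt(v) (Y(v) = sqrt(2*v) = sqrt(2)*sqrt(v))
((-423 - 220) + 498) + Y(n(7))*(-1317) = ((-423 - 220) + 498) + (sqrt(2)*sqrt(3))*(-1317) = (-643 + 498) + sqrt(6)*(-1317) = -145 - 1317*sqrt(6)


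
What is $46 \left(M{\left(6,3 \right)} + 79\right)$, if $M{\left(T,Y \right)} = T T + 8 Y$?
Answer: $6394$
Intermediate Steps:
$M{\left(T,Y \right)} = T^{2} + 8 Y$
$46 \left(M{\left(6,3 \right)} + 79\right) = 46 \left(\left(6^{2} + 8 \cdot 3\right) + 79\right) = 46 \left(\left(36 + 24\right) + 79\right) = 46 \left(60 + 79\right) = 46 \cdot 139 = 6394$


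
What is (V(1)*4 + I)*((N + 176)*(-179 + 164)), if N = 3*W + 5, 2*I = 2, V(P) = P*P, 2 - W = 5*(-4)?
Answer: -18525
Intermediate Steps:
W = 22 (W = 2 - 5*(-4) = 2 - 1*(-20) = 2 + 20 = 22)
V(P) = P**2
I = 1 (I = (1/2)*2 = 1)
N = 71 (N = 3*22 + 5 = 66 + 5 = 71)
(V(1)*4 + I)*((N + 176)*(-179 + 164)) = (1**2*4 + 1)*((71 + 176)*(-179 + 164)) = (1*4 + 1)*(247*(-15)) = (4 + 1)*(-3705) = 5*(-3705) = -18525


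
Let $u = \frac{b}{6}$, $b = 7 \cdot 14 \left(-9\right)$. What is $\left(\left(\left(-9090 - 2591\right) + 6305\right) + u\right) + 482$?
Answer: $-5041$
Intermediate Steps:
$b = -882$ ($b = 98 \left(-9\right) = -882$)
$u = -147$ ($u = \frac{1}{6} \left(-882\right) = -147$)
$\left(\left(\left(-9090 - 2591\right) + 6305\right) + u\right) + 482 = \left(\left(\left(-9090 - 2591\right) + 6305\right) - 147\right) + 482 = \left(\left(-11681 + 6305\right) - 147\right) + 482 = \left(-5376 - 147\right) + 482 = -5523 + 482 = -5041$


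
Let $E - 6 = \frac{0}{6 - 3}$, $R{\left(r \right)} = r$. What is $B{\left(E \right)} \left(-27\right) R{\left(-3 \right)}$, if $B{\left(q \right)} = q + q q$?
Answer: $3402$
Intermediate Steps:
$E = 6$ ($E = 6 + \frac{0}{6 - 3} = 6 + \frac{0}{3} = 6 + 0 \cdot \frac{1}{3} = 6 + 0 = 6$)
$B{\left(q \right)} = q + q^{2}$
$B{\left(E \right)} \left(-27\right) R{\left(-3 \right)} = 6 \left(1 + 6\right) \left(-27\right) \left(-3\right) = 6 \cdot 7 \left(-27\right) \left(-3\right) = 42 \left(-27\right) \left(-3\right) = \left(-1134\right) \left(-3\right) = 3402$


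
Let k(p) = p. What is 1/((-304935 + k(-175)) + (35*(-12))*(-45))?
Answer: -1/286210 ≈ -3.4939e-6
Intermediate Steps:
1/((-304935 + k(-175)) + (35*(-12))*(-45)) = 1/((-304935 - 175) + (35*(-12))*(-45)) = 1/(-305110 - 420*(-45)) = 1/(-305110 + 18900) = 1/(-286210) = -1/286210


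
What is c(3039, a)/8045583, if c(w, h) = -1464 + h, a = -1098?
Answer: -122/383123 ≈ -0.00031844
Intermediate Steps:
c(3039, a)/8045583 = (-1464 - 1098)/8045583 = -2562*1/8045583 = -122/383123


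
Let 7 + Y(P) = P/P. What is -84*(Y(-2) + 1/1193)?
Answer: 601188/1193 ≈ 503.93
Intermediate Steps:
Y(P) = -6 (Y(P) = -7 + P/P = -7 + 1 = -6)
-84*(Y(-2) + 1/1193) = -84*(-6 + 1/1193) = -84*(-7157/1193) = 601188/1193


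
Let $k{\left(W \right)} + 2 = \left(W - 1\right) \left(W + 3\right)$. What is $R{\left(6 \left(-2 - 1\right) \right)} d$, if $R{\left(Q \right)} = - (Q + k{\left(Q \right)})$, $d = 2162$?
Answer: $-572930$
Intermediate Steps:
$k{\left(W \right)} = -2 + \left(-1 + W\right) \left(3 + W\right)$ ($k{\left(W \right)} = -2 + \left(W - 1\right) \left(W + 3\right) = -2 + \left(-1 + W\right) \left(3 + W\right)$)
$R{\left(Q \right)} = 5 - Q^{2} - 3 Q$ ($R{\left(Q \right)} = - (Q + \left(-5 + Q^{2} + 2 Q\right)) = - (-5 + Q^{2} + 3 Q) = 5 - Q^{2} - 3 Q$)
$R{\left(6 \left(-2 - 1\right) \right)} d = \left(5 - \left(6 \left(-2 - 1\right)\right)^{2} - 3 \cdot 6 \left(-2 - 1\right)\right) 2162 = \left(5 - \left(6 \left(-3\right)\right)^{2} - 3 \cdot 6 \left(-3\right)\right) 2162 = \left(5 - \left(-18\right)^{2} - -54\right) 2162 = \left(5 - 324 + 54\right) 2162 = \left(-265\right) 2162 = -572930$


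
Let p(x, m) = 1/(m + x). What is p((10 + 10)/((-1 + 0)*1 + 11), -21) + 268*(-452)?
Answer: -2301585/19 ≈ -1.2114e+5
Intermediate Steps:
p((10 + 10)/((-1 + 0)*1 + 11), -21) + 268*(-452) = 1/(-21 + (10 + 10)/((-1 + 0)*1 + 11)) + 268*(-452) = 1/(-21 + 20/(-1*1 + 11)) - 121136 = 1/(-21 + 20/(-1 + 11)) - 121136 = 1/(-21 + 20/10) - 121136 = 1/(-21 + 20*(1/10)) - 121136 = 1/(-21 + 2) - 121136 = 1/(-19) - 121136 = -1/19 - 121136 = -2301585/19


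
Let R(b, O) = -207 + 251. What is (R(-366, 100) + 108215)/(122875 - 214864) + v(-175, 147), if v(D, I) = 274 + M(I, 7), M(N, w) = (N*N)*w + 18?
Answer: 13941284636/91989 ≈ 1.5155e+5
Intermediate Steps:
M(N, w) = 18 + w*N² (M(N, w) = N²*w + 18 = w*N² + 18 = 18 + w*N²)
R(b, O) = 44
v(D, I) = 292 + 7*I² (v(D, I) = 274 + (18 + 7*I²) = 292 + 7*I²)
(R(-366, 100) + 108215)/(122875 - 214864) + v(-175, 147) = (44 + 108215)/(122875 - 214864) + (292 + 7*147²) = 108259/(-91989) + (292 + 7*21609) = 108259*(-1/91989) + (292 + 151263) = -108259/91989 + 151555 = 13941284636/91989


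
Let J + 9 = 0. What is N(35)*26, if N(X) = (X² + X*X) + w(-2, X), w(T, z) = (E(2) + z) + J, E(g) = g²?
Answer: 64480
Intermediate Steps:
J = -9 (J = -9 + 0 = -9)
w(T, z) = -5 + z (w(T, z) = (2² + z) - 9 = (4 + z) - 9 = -5 + z)
N(X) = -5 + X + 2*X² (N(X) = (X² + X*X) + (-5 + X) = (X² + X²) + (-5 + X) = 2*X² + (-5 + X) = -5 + X + 2*X²)
N(35)*26 = (-5 + 35 + 2*35²)*26 = (-5 + 35 + 2*1225)*26 = (-5 + 35 + 2450)*26 = 2480*26 = 64480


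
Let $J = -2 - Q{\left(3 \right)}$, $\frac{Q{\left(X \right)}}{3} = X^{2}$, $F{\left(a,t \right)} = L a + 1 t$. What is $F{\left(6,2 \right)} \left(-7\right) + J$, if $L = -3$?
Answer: $83$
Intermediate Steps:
$F{\left(a,t \right)} = t - 3 a$ ($F{\left(a,t \right)} = - 3 a + 1 t = - 3 a + t = t - 3 a$)
$Q{\left(X \right)} = 3 X^{2}$
$J = -29$ ($J = -2 - 3 \cdot 3^{2} = -2 - 3 \cdot 9 = -2 - 27 = -29$)
$F{\left(6,2 \right)} \left(-7\right) + J = \left(2 - 18\right) \left(-7\right) - 29 = \left(-16\right) \left(-7\right) - 29 = 112 - 29 = 83$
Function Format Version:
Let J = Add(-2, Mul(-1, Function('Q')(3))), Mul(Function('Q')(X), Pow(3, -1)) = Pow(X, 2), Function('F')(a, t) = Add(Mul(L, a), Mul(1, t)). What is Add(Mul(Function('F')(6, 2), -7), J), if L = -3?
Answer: 83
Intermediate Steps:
Function('F')(a, t) = Add(t, Mul(-3, a)) (Function('F')(a, t) = Add(Mul(-3, a), Mul(1, t)) = Add(Mul(-3, a), t) = Add(t, Mul(-3, a)))
Function('Q')(X) = Mul(3, Pow(X, 2))
J = -29 (J = Add(-2, Mul(-1, Mul(3, Pow(3, 2)))) = Add(-2, Mul(-1, Mul(3, 9))) = Add(-2, Mul(-1, 27)) = Add(-2, -27) = -29)
Add(Mul(Function('F')(6, 2), -7), J) = Add(Mul(Add(2, Mul(-3, 6)), -7), -29) = Add(Mul(Add(2, -18), -7), -29) = Add(Mul(-16, -7), -29) = Add(112, -29) = 83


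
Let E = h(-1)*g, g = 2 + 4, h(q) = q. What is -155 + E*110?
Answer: -815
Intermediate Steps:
g = 6
E = -6 (E = -1*6 = -6)
-155 + E*110 = -155 - 6*110 = -155 - 660 = -815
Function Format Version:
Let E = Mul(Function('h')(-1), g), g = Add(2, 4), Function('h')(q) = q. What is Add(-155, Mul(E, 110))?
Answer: -815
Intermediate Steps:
g = 6
E = -6 (E = Mul(-1, 6) = -6)
Add(-155, Mul(E, 110)) = Add(-155, Mul(-6, 110)) = Add(-155, -660) = -815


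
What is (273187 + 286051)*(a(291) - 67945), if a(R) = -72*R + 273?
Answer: -49561908512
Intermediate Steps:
a(R) = 273 - 72*R
(273187 + 286051)*(a(291) - 67945) = (273187 + 286051)*((273 - 72*291) - 67945) = 559238*((273 - 20952) - 67945) = 559238*(-20679 - 67945) = 559238*(-88624) = -49561908512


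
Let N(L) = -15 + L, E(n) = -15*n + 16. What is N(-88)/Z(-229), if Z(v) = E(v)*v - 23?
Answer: 103/790302 ≈ 0.00013033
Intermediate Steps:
E(n) = 16 - 15*n
Z(v) = -23 + v*(16 - 15*v) (Z(v) = (16 - 15*v)*v - 23 = v*(16 - 15*v) - 23 = -23 + v*(16 - 15*v))
N(-88)/Z(-229) = (-15 - 88)/(-23 - 1*(-229)*(-16 + 15*(-229))) = -103/(-23 - 1*(-229)*(-16 - 3435)) = -103/(-23 - 1*(-229)*(-3451)) = -103/(-23 - 790279) = -103/(-790302) = -103*(-1/790302) = 103/790302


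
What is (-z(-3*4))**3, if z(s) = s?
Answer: 1728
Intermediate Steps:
(-z(-3*4))**3 = (-(-3)*4)**3 = (-1*(-12))**3 = 12**3 = 1728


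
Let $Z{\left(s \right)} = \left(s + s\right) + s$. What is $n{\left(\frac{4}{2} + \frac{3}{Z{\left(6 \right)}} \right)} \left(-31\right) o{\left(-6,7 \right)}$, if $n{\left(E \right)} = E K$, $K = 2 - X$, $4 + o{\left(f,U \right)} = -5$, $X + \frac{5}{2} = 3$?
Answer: $\frac{3627}{4} \approx 906.75$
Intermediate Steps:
$X = \frac{1}{2}$ ($X = - \frac{5}{2} + 3 = \frac{1}{2} \approx 0.5$)
$o{\left(f,U \right)} = -9$ ($o{\left(f,U \right)} = -4 - 5 = -9$)
$Z{\left(s \right)} = 3 s$ ($Z{\left(s \right)} = 2 s + s = 3 s$)
$K = \frac{3}{2}$ ($K = 2 - \frac{1}{2} = \frac{3}{2} \approx 1.5$)
$n{\left(E \right)} = \frac{3 E}{2}$ ($n{\left(E \right)} = E \frac{3}{2} = \frac{3 E}{2}$)
$n{\left(\frac{4}{2} + \frac{3}{Z{\left(6 \right)}} \right)} \left(-31\right) o{\left(-6,7 \right)} = \frac{3 \left(\frac{4}{2} + \frac{3}{3 \cdot 6}\right)}{2} \left(-31\right) \left(-9\right) = \frac{3 \left(4 \cdot \frac{1}{2} + \frac{3}{18}\right)}{2} \left(-31\right) \left(-9\right) = \frac{3 \left(2 + 3 \cdot \frac{1}{18}\right)}{2} \left(-31\right) \left(-9\right) = \frac{3 \left(2 + \frac{1}{6}\right)}{2} \left(-31\right) \left(-9\right) = \frac{3}{2} \cdot \frac{13}{6} \left(-31\right) \left(-9\right) = \frac{13}{4} \left(-31\right) \left(-9\right) = \left(- \frac{403}{4}\right) \left(-9\right) = \frac{3627}{4}$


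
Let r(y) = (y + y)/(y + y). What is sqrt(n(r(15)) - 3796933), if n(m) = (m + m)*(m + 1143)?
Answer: I*sqrt(3794645) ≈ 1948.0*I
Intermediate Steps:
r(y) = 1 (r(y) = (2*y)/((2*y)) = (2*y)*(1/(2*y)) = 1)
n(m) = 2*m*(1143 + m) (n(m) = (2*m)*(1143 + m) = 2*m*(1143 + m))
sqrt(n(r(15)) - 3796933) = sqrt(2*1*(1143 + 1) - 3796933) = sqrt(2*1*1144 - 3796933) = sqrt(2288 - 3796933) = sqrt(-3794645) = I*sqrt(3794645)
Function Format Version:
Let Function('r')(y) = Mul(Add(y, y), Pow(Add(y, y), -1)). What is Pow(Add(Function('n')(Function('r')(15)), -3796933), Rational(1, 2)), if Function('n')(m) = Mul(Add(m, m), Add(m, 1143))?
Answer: Mul(I, Pow(3794645, Rational(1, 2))) ≈ Mul(1948.0, I)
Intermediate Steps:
Function('r')(y) = 1 (Function('r')(y) = Mul(Mul(2, y), Pow(Mul(2, y), -1)) = Mul(Mul(2, y), Mul(Rational(1, 2), Pow(y, -1))) = 1)
Function('n')(m) = Mul(2, m, Add(1143, m)) (Function('n')(m) = Mul(Mul(2, m), Add(1143, m)) = Mul(2, m, Add(1143, m)))
Pow(Add(Function('n')(Function('r')(15)), -3796933), Rational(1, 2)) = Pow(Add(Mul(2, 1, Add(1143, 1)), -3796933), Rational(1, 2)) = Pow(Add(Mul(2, 1, 1144), -3796933), Rational(1, 2)) = Pow(Add(2288, -3796933), Rational(1, 2)) = Pow(-3794645, Rational(1, 2)) = Mul(I, Pow(3794645, Rational(1, 2)))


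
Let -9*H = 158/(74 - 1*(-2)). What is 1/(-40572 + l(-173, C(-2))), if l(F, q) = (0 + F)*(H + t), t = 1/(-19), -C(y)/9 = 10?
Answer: -342/13858843 ≈ -2.4677e-5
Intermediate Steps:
C(y) = -90 (C(y) = -9*10 = -90)
t = -1/19 ≈ -0.052632
H = -79/342 (H = -158/(9*(74 - 1*(-2))) = -158/(9*(74 + 2)) = -158/(9*76) = -⅑*79/38 = -79/342 ≈ -0.23099)
l(F, q) = -97*F/342 (l(F, q) = (0 + F)*(-79/342 - 1/19) = F*(-97/342) = -97*F/342)
1/(-40572 + l(-173, C(-2))) = 1/(-40572 - 97/342*(-173)) = 1/(-40572 + 16781/342) = 1/(-13858843/342) = -342/13858843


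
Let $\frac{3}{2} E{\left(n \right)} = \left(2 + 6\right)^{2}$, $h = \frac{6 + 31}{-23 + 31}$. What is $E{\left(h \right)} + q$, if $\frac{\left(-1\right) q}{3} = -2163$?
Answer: $\frac{19595}{3} \approx 6531.7$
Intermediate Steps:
$q = 6489$ ($q = \left(-3\right) \left(-2163\right) = 6489$)
$h = \frac{37}{8} \approx 4.625$
$E{\left(n \right)} = \frac{128}{3}$ ($E{\left(n \right)} = \frac{2 \left(2 + 6\right)^{2}}{3} = \frac{2 \cdot 8^{2}}{3} = \frac{2}{3} \cdot 64 = \frac{128}{3}$)
$E{\left(h \right)} + q = \frac{128}{3} + 6489 = \frac{19595}{3}$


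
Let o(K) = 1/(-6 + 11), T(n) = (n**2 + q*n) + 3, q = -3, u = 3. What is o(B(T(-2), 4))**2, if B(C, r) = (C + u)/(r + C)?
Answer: 1/25 ≈ 0.040000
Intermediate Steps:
T(n) = 3 + n**2 - 3*n (T(n) = (n**2 - 3*n) + 3 = 3 + n**2 - 3*n)
B(C, r) = (3 + C)/(C + r) (B(C, r) = (C + 3)/(r + C) = (3 + C)/(C + r))
o(K) = 1/5
o(B(T(-2), 4))**2 = (1/5)**2 = 1/25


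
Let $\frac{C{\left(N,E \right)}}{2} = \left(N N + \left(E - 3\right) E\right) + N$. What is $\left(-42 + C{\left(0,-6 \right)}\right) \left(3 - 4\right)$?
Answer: $-66$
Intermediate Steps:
$C{\left(N,E \right)} = 2 N + 2 N^{2} + 2 E \left(-3 + E\right)$ ($C{\left(N,E \right)} = 2 \left(\left(N N + \left(E - 3\right) E\right) + N\right) = 2 \left(\left(N^{2} + \left(-3 + E\right) E\right) + N\right) = 2 \left(\left(N^{2} + E \left(-3 + E\right)\right) + N\right) = 2 \left(N + N^{2} + E \left(-3 + E\right)\right) = 2 N + 2 N^{2} + 2 E \left(-3 + E\right)$)
$\left(-42 + C{\left(0,-6 \right)}\right) \left(3 - 4\right) = \left(-42 + \left(\left(-6\right) \left(-6\right) + 2 \cdot 0 + 2 \left(-6\right)^{2} + 2 \cdot 0^{2}\right)\right) \left(3 - 4\right) = \left(-42 + \left(36 + 0 + 2 \cdot 36 + 2 \cdot 0\right)\right) \left(-1\right) = \left(-42 + \left(36 + 0 + 72 + 0\right)\right) \left(-1\right) = \left(-42 + 108\right) \left(-1\right) = 66 \left(-1\right) = -66$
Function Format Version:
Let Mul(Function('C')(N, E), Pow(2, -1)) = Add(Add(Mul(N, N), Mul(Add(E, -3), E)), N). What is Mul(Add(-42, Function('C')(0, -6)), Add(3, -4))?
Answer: -66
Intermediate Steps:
Function('C')(N, E) = Add(Mul(2, N), Mul(2, Pow(N, 2)), Mul(2, E, Add(-3, E))) (Function('C')(N, E) = Mul(2, Add(Add(Mul(N, N), Mul(Add(E, -3), E)), N)) = Mul(2, Add(Add(Pow(N, 2), Mul(Add(-3, E), E)), N)) = Mul(2, Add(Add(Pow(N, 2), Mul(E, Add(-3, E))), N)) = Mul(2, Add(N, Pow(N, 2), Mul(E, Add(-3, E)))) = Add(Mul(2, N), Mul(2, Pow(N, 2)), Mul(2, E, Add(-3, E))))
Mul(Add(-42, Function('C')(0, -6)), Add(3, -4)) = Mul(Add(-42, Add(Mul(-6, -6), Mul(2, 0), Mul(2, Pow(-6, 2)), Mul(2, Pow(0, 2)))), Add(3, -4)) = Mul(Add(-42, Add(36, 0, Mul(2, 36), Mul(2, 0))), -1) = Mul(Add(-42, Add(36, 0, 72, 0)), -1) = Mul(Add(-42, 108), -1) = Mul(66, -1) = -66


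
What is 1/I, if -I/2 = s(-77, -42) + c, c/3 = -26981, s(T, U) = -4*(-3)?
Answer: 1/161862 ≈ 6.1781e-6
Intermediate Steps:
s(T, U) = 12
c = -80943 (c = 3*(-26981) = -80943)
I = 161862 (I = -2*(12 - 80943) = -2*(-80931) = 161862)
1/I = 1/161862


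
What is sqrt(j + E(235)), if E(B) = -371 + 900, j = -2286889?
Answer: 6*I*sqrt(63510) ≈ 1512.1*I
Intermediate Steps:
E(B) = 529
sqrt(j + E(235)) = sqrt(-2286889 + 529) = sqrt(-2286360) = 6*I*sqrt(63510)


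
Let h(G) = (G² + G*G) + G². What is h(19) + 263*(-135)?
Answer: -34422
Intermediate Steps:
h(G) = 3*G² (h(G) = (G² + G²) + G² = 2*G² + G² = 3*G²)
h(19) + 263*(-135) = 3*19² + 263*(-135) = 3*361 - 35505 = 1083 - 35505 = -34422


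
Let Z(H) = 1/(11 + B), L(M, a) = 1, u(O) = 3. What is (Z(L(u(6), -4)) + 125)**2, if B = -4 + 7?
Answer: 3066001/196 ≈ 15643.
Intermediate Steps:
B = 3
Z(H) = 1/14 (Z(H) = 1/(11 + 3) = 1/14)
(Z(L(u(6), -4)) + 125)**2 = (1/14 + 125)**2 = (1751/14)**2 = 3066001/196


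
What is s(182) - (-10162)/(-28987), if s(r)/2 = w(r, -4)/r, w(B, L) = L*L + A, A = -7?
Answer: -94837/376831 ≈ -0.25167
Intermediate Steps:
w(B, L) = -7 + L² (w(B, L) = L*L - 7 = L² - 7 = -7 + L²)
s(r) = 18/r (s(r) = 2*((-7 + (-4)²)/r) = 2*((-7 + 16)/r) = 2*(9/r) = 18/r)
s(182) - (-10162)/(-28987) = 18/182 - (-10162)/(-28987) = 18*(1/182) - (-10162)*(-1)/28987 = 9/91 - 1*10162/28987 = 9/91 - 10162/28987 = -94837/376831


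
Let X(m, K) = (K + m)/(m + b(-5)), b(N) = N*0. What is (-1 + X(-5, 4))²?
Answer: 16/25 ≈ 0.64000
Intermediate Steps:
b(N) = 0
X(m, K) = (K + m)/m (X(m, K) = (K + m)/(m + 0) = (K + m)/m)
(-1 + X(-5, 4))² = (-1 + (4 - 5)/(-5))² = (-1 - ⅕*(-1))² = (-1 + ⅕)² = (-⅘)² = 16/25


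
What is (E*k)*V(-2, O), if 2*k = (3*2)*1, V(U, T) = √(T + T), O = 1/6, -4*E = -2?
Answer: √3/2 ≈ 0.86602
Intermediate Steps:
E = ½ (E = -¼*(-2) = ½ ≈ 0.50000)
O = ⅙ (O = 1*(⅙) = ⅙ ≈ 0.16667)
V(U, T) = √2*√T (V(U, T) = √(2*T) = √2*√T)
k = 3 (k = ((3*2)*1)/2 = (6*1)/2 = (½)*6 = 3)
(E*k)*V(-2, O) = ((½)*3)*(√2*√(⅙)) = 3*(√2*(√6/6))/2 = 3*(√3/3)/2 = √3/2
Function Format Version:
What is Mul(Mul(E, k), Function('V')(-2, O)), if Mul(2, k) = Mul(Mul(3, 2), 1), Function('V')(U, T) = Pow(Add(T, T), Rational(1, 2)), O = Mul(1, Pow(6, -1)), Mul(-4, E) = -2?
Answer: Mul(Rational(1, 2), Pow(3, Rational(1, 2))) ≈ 0.86602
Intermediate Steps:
E = Rational(1, 2) (E = Mul(Rational(-1, 4), -2) = Rational(1, 2) ≈ 0.50000)
O = Rational(1, 6) (O = Mul(1, Rational(1, 6)) = Rational(1, 6) ≈ 0.16667)
Function('V')(U, T) = Mul(Pow(2, Rational(1, 2)), Pow(T, Rational(1, 2))) (Function('V')(U, T) = Pow(Mul(2, T), Rational(1, 2)) = Mul(Pow(2, Rational(1, 2)), Pow(T, Rational(1, 2))))
k = 3 (k = Mul(Rational(1, 2), Mul(Mul(3, 2), 1)) = Mul(Rational(1, 2), Mul(6, 1)) = Mul(Rational(1, 2), 6) = 3)
Mul(Mul(E, k), Function('V')(-2, O)) = Mul(Mul(Rational(1, 2), 3), Mul(Pow(2, Rational(1, 2)), Pow(Rational(1, 6), Rational(1, 2)))) = Mul(Rational(3, 2), Mul(Pow(2, Rational(1, 2)), Mul(Rational(1, 6), Pow(6, Rational(1, 2))))) = Mul(Rational(3, 2), Mul(Rational(1, 3), Pow(3, Rational(1, 2)))) = Mul(Rational(1, 2), Pow(3, Rational(1, 2)))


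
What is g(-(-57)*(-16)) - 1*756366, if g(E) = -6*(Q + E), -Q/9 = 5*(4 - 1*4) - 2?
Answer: -751002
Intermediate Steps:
Q = 18 (Q = -9*(5*(4 - 1*4) - 2) = -9*(5*(4 - 4) - 2) = -9*(5*0 - 2) = -9*(0 - 2) = -9*(-2) = 18)
g(E) = -108 - 6*E (g(E) = -6*(18 + E) = -108 - 6*E)
g(-(-57)*(-16)) - 1*756366 = (-108 - (-342)*(-1*(-16))) - 1*756366 = (-108 - (-342)*16) - 756366 = (-108 - 6*(-912)) - 756366 = (-108 + 5472) - 756366 = 5364 - 756366 = -751002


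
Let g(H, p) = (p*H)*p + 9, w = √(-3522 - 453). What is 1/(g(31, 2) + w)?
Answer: 133/21664 - 5*I*√159/21664 ≈ 0.0061392 - 0.0029102*I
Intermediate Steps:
w = 5*I*√159 (w = √(-3975) = 5*I*√159 ≈ 63.048*I)
g(H, p) = 9 + H*p² (g(H, p) = (H*p)*p + 9 = H*p² + 9 = 9 + H*p²)
1/(g(31, 2) + w) = 1/((9 + 31*2²) + 5*I*√159) = 1/((9 + 31*4) + 5*I*√159) = 1/((9 + 124) + 5*I*√159) = 1/(133 + 5*I*√159)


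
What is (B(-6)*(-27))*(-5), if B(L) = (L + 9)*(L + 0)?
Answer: -2430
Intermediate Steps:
B(L) = L*(9 + L) (B(L) = (9 + L)*L = L*(9 + L))
(B(-6)*(-27))*(-5) = (-6*(9 - 6)*(-27))*(-5) = (-6*3*(-27))*(-5) = -18*(-27)*(-5) = 486*(-5) = -2430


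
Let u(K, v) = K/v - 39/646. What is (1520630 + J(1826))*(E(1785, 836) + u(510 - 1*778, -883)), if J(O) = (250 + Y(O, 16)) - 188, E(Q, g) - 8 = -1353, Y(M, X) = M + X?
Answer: -583947756588573/285209 ≈ -2.0474e+9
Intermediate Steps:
E(Q, g) = -1345 (E(Q, g) = 8 - 1353 = -1345)
u(K, v) = -39/646 + K/v (u(K, v) = K/v - 39*1/646 = K/v - 39/646 = -39/646 + K/v)
J(O) = 78 + O (J(O) = (250 + (O + 16)) - 188 = (250 + (16 + O)) - 188 = (266 + O) - 188 = 78 + O)
(1520630 + J(1826))*(E(1785, 836) + u(510 - 1*778, -883)) = (1520630 + (78 + 1826))*(-1345 + (-39/646 + (510 - 1*778)/(-883))) = (1520630 + 1904)*(-1345 + (-39/646 + (510 - 778)*(-1/883))) = 1522534*(-1345 + (-39/646 - 268*(-1/883))) = 1522534*(-1345 + (-39/646 + 268/883)) = 1522534*(-1345 + 138691/570418) = 1522534*(-767073519/570418) = -583947756588573/285209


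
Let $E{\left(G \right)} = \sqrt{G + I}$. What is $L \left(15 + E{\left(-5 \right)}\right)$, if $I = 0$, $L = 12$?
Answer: $180 + 12 i \sqrt{5} \approx 180.0 + 26.833 i$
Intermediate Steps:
$E{\left(G \right)} = \sqrt{G}$ ($E{\left(G \right)} = \sqrt{G + 0} = \sqrt{G}$)
$L \left(15 + E{\left(-5 \right)}\right) = 12 \left(15 + \sqrt{-5}\right) = 12 \left(15 + i \sqrt{5}\right) = 180 + 12 i \sqrt{5}$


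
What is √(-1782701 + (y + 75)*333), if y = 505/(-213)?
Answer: I*√8864676671/71 ≈ 1326.1*I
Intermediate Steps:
y = -505/213 (y = 505*(-1/213) = -505/213 ≈ -2.3709)
√(-1782701 + (y + 75)*333) = √(-1782701 + (-505/213 + 75)*333) = √(-1782701 + (15470/213)*333) = √(-1782701 + 1717170/71) = √(-124854601/71) = I*√8864676671/71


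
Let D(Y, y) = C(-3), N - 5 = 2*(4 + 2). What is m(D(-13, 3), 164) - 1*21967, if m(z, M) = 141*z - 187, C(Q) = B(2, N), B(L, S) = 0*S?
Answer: -22154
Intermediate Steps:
N = 17 (N = 5 + 2*(4 + 2) = 5 + 2*6 = 5 + 12 = 17)
B(L, S) = 0
C(Q) = 0
D(Y, y) = 0
m(z, M) = -187 + 141*z
m(D(-13, 3), 164) - 1*21967 = (-187 + 141*0) - 1*21967 = (-187 + 0) - 21967 = -187 - 21967 = -22154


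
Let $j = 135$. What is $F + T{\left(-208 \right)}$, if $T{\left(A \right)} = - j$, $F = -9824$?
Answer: $-9959$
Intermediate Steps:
$T{\left(A \right)} = -135$ ($T{\left(A \right)} = \left(-1\right) 135 = -135$)
$F + T{\left(-208 \right)} = -9824 - 135 = -9959$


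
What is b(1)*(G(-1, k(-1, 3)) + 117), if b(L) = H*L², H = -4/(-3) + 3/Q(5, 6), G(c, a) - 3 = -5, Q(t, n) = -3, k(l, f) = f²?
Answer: 115/3 ≈ 38.333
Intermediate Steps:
G(c, a) = -2 (G(c, a) = 3 - 5 = -2)
H = ⅓ (H = -4/(-3) + 3/(-3) = -4*(-⅓) + 3*(-⅓) = 4/3 - 1 = ⅓ ≈ 0.33333)
b(L) = L²/3
b(1)*(G(-1, k(-1, 3)) + 117) = ((⅓)*1²)*(-2 + 117) = ((⅓)*1)*115 = (⅓)*115 = 115/3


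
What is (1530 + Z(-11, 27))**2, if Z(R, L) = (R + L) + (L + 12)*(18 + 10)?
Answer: 6959044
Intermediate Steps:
Z(R, L) = 336 + R + 29*L (Z(R, L) = (L + R) + (12 + L)*28 = (L + R) + (336 + 28*L) = 336 + R + 29*L)
(1530 + Z(-11, 27))**2 = (1530 + (336 - 11 + 29*27))**2 = (1530 + (336 - 11 + 783))**2 = (1530 + 1108)**2 = 2638**2 = 6959044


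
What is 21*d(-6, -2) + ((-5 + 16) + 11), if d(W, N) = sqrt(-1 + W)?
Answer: 22 + 21*I*sqrt(7) ≈ 22.0 + 55.561*I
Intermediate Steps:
21*d(-6, -2) + ((-5 + 16) + 11) = 21*sqrt(-1 - 6) + ((-5 + 16) + 11) = 21*sqrt(-7) + (11 + 11) = 21*(I*sqrt(7)) + 22 = 21*I*sqrt(7) + 22 = 22 + 21*I*sqrt(7)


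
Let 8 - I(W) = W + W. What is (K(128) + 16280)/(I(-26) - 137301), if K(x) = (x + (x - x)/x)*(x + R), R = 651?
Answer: -4296/5083 ≈ -0.84517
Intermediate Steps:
I(W) = 8 - 2*W (I(W) = 8 - (W + W) = 8 - 2*W)
K(x) = x*(651 + x) (K(x) = (x + (x - x)/x)*(x + 651) = (x + 0/x)*(651 + x) = (x + 0)*(651 + x) = x*(651 + x))
(K(128) + 16280)/(I(-26) - 137301) = (128*(651 + 128) + 16280)/((8 - 2*(-26)) - 137301) = (128*779 + 16280)/((8 + 52) - 137301) = (99712 + 16280)/(60 - 137301) = 115992/(-137241) = 115992*(-1/137241) = -4296/5083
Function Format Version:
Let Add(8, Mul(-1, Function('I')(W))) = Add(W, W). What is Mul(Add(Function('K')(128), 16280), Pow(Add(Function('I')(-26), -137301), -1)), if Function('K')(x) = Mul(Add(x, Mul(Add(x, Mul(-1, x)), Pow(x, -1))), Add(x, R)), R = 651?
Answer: Rational(-4296, 5083) ≈ -0.84517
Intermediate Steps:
Function('I')(W) = Add(8, Mul(-2, W)) (Function('I')(W) = Add(8, Mul(-1, Add(W, W))) = Add(8, Mul(-1, Mul(2, W))) = Add(8, Mul(-2, W)))
Function('K')(x) = Mul(x, Add(651, x)) (Function('K')(x) = Mul(Add(x, Mul(Add(x, Mul(-1, x)), Pow(x, -1))), Add(x, 651)) = Mul(Add(x, Mul(0, Pow(x, -1))), Add(651, x)) = Mul(Add(x, 0), Add(651, x)) = Mul(x, Add(651, x)))
Mul(Add(Function('K')(128), 16280), Pow(Add(Function('I')(-26), -137301), -1)) = Mul(Add(Mul(128, Add(651, 128)), 16280), Pow(Add(Add(8, Mul(-2, -26)), -137301), -1)) = Mul(Add(Mul(128, 779), 16280), Pow(Add(Add(8, 52), -137301), -1)) = Mul(Add(99712, 16280), Pow(Add(60, -137301), -1)) = Mul(115992, Pow(-137241, -1)) = Mul(115992, Rational(-1, 137241)) = Rational(-4296, 5083)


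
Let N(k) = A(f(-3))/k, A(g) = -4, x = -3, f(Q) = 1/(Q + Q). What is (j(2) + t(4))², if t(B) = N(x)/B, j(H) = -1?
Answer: 4/9 ≈ 0.44444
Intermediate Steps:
f(Q) = 1/(2*Q)
N(k) = -4/k
t(B) = 4/(3*B) (t(B) = (-4/(-3))/B = (-4*(-⅓))/B = 4/(3*B))
(j(2) + t(4))² = (-1 + (4/3)/4)² = (-1 + (4/3)*(¼))² = (-1 + ⅓)² = (-⅔)² = 4/9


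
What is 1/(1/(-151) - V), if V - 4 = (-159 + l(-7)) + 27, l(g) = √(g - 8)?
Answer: 2918377/373874944 + 22801*I*√15/373874944 ≈ 0.0078058 + 0.0002362*I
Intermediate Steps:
l(g) = √(-8 + g)
V = -128 + I*√15 (V = 4 + ((-159 + √(-8 - 7)) + 27) = 4 + ((-159 + √(-15)) + 27) = 4 + ((-159 + I*√15) + 27) = 4 + (-132 + I*√15) = -128 + I*√15 ≈ -128.0 + 3.873*I)
1/(1/(-151) - V) = 1/(1/(-151) - (-128 + I*√15)) = 1/(-1/151 + (128 - I*√15)) = 1/(19327/151 - I*√15)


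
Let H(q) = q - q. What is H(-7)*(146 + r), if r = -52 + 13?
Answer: 0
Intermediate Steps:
r = -39
H(q) = 0
H(-7)*(146 + r) = 0*(146 - 39) = 0*107 = 0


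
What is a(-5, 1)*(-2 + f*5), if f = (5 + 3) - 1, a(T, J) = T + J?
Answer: -132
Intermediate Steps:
a(T, J) = J + T
f = 7 (f = 8 - 1 = 7)
a(-5, 1)*(-2 + f*5) = (1 - 5)*(-2 + 7*5) = -4*(-2 + 35) = -4*33 = -132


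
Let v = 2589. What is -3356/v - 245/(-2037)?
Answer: -295327/251133 ≈ -1.1760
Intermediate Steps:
-3356/v - 245/(-2037) = -3356/2589 - 245/(-2037) = -3356*1/2589 - 245*(-1/2037) = -3356/2589 + 35/291 = -295327/251133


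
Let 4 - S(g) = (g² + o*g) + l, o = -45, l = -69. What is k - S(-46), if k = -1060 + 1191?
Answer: 4244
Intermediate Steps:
S(g) = 73 - g² + 45*g (S(g) = 4 - ((g² - 45*g) - 69) = 4 - (-69 + g² - 45*g) = 4 + (69 - g² + 45*g) = 73 - g² + 45*g)
k = 131
k - S(-46) = 131 - (73 - 1*(-46)² + 45*(-46)) = 131 - (73 - 1*2116 - 2070) = 131 - (73 - 2116 - 2070) = 131 - 1*(-4113) = 131 + 4113 = 4244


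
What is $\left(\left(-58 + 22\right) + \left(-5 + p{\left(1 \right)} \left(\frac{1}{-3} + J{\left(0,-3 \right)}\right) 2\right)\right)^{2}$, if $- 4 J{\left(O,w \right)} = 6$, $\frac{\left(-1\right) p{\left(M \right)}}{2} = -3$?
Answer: $3969$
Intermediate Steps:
$p{\left(M \right)} = 6$ ($p{\left(M \right)} = \left(-2\right) \left(-3\right) = 6$)
$J{\left(O,w \right)} = - \frac{3}{2}$ ($J{\left(O,w \right)} = \left(- \frac{1}{4}\right) 6 = - \frac{3}{2}$)
$\left(\left(-58 + 22\right) + \left(-5 + p{\left(1 \right)} \left(\frac{1}{-3} + J{\left(0,-3 \right)}\right) 2\right)\right)^{2} = \left(\left(-58 + 22\right) + \left(-5 + 6 \left(\frac{1}{-3} - \frac{3}{2}\right) 2\right)\right)^{2} = \left(-36 + \left(-5 + 6 \left(- \frac{1}{3} - \frac{3}{2}\right) 2\right)\right)^{2} = \left(-36 + \left(-5 + 6 \left(- \frac{11}{6}\right) 2\right)\right)^{2} = \left(-36 - 27\right)^{2} = \left(-63\right)^{2} = 3969$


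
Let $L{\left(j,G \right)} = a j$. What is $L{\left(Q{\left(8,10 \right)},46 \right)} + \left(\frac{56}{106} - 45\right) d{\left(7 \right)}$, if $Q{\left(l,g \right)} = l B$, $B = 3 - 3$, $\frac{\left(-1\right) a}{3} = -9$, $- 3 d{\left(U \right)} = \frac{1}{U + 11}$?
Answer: $\frac{2357}{2862} \approx 0.82355$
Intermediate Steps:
$d{\left(U \right)} = - \frac{1}{3 \left(11 + U\right)}$ ($d{\left(U \right)} = - \frac{1}{3 \left(U + 11\right)} = - \frac{1}{3 \left(11 + U\right)}$)
$a = 27$ ($a = \left(-3\right) \left(-9\right) = 27$)
$B = 0$ ($B = 3 - 3 = 0$)
$Q{\left(l,g \right)} = 0$ ($Q{\left(l,g \right)} = l 0 = 0$)
$L{\left(j,G \right)} = 27 j$
$L{\left(Q{\left(8,10 \right)},46 \right)} + \left(\frac{56}{106} - 45\right) d{\left(7 \right)} = 27 \cdot 0 + \left(\frac{56}{106} - 45\right) \left(- \frac{1}{33 + 3 \cdot 7}\right) = 0 + \left(56 \cdot \frac{1}{106} - 45\right) \left(- \frac{1}{33 + 21}\right) = 0 + \left(\frac{28}{53} - 45\right) \left(- \frac{1}{54}\right) = 0 - \frac{2357 \left(\left(-1\right) \frac{1}{54}\right)}{53} = 0 - - \frac{2357}{2862} = 0 + \frac{2357}{2862} = \frac{2357}{2862}$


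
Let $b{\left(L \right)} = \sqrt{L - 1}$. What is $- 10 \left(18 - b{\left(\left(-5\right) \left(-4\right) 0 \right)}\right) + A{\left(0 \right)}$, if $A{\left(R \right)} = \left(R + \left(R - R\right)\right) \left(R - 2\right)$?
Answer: $-180 + 10 i \approx -180.0 + 10.0 i$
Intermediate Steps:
$b{\left(L \right)} = \sqrt{-1 + L}$ ($b{\left(L \right)} = \sqrt{L + \left(-5 + 4\right)} = \sqrt{L - 1} = \sqrt{-1 + L}$)
$A{\left(R \right)} = R \left(-2 + R\right)$ ($A{\left(R \right)} = \left(R + 0\right) \left(-2 + R\right) = R \left(-2 + R\right)$)
$- 10 \left(18 - b{\left(\left(-5\right) \left(-4\right) 0 \right)}\right) + A{\left(0 \right)} = - 10 \left(18 - \sqrt{-1 + \left(-5\right) \left(-4\right) 0}\right) + 0 \left(-2 + 0\right) = - 10 \left(18 - \sqrt{-1 + 20 \cdot 0}\right) + 0 \left(-2\right) = - 10 \left(18 - \sqrt{-1 + 0}\right) + 0 = - 10 \left(18 - \sqrt{-1}\right) + 0 = - 10 \left(18 - i\right) + 0 = \left(-180 + 10 i\right) + 0 = -180 + 10 i$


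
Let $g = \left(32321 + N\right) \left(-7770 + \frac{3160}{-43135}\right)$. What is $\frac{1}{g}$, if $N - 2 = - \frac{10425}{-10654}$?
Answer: $- \frac{45956029}{11542301583281737} \approx -3.9815 \cdot 10^{-9}$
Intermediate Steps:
$N = \frac{31733}{10654}$ ($N = 2 - \frac{10425}{-10654} = 2 - - \frac{10425}{10654} = 2 + \frac{10425}{10654} = \frac{31733}{10654} \approx 2.9785$)
$g = - \frac{11542301583281737}{45956029}$ ($g = \left(32321 + \frac{31733}{10654}\right) \left(-7770 + \frac{3160}{-43135}\right) = \frac{344379667 \left(-7770 + 3160 \left(- \frac{1}{43135}\right)\right)}{10654} = \frac{344379667 \left(-7770 - \frac{632}{8627}\right)}{10654} = \frac{344379667}{10654} \left(- \frac{67032422}{8627}\right) = - \frac{11542301583281737}{45956029} \approx -2.5116 \cdot 10^{8}$)
$\frac{1}{g} = \frac{1}{- \frac{11542301583281737}{45956029}} = - \frac{45956029}{11542301583281737}$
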